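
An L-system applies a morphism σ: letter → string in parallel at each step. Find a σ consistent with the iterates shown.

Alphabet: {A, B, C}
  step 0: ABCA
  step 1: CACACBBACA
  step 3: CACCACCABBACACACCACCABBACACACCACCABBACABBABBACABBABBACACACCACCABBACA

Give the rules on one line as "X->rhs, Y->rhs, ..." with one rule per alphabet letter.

  step 0 ⇒ step 1: ABCA ⇒ CA·CAC·BBA·CA
    A ↦ CA
    B ↦ CAC
    C ↦ BBA

A->CA, B->CAC, C->BBA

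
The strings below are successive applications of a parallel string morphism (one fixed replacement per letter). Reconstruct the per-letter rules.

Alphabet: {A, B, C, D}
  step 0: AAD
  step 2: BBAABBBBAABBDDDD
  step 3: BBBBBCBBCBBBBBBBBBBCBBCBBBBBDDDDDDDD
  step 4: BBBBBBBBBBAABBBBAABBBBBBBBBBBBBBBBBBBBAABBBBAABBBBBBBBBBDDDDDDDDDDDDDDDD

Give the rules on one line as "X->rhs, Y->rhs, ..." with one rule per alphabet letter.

  step 3 ⇒ step 4: BBBBBCBBCBBBBBBBBBBCBBCBBBBBDDDDDDDD ⇒ BB·BB·BB·BB·BB·AA·BB·BB·AA·BB·BB·BB·BB·BB·BB·BB·BB·BB·BB·AA·BB·BB·AA·BB·BB·BB·BB·BB·DD·DD·DD·DD·DD·DD·DD·DD
    B ↦ BB
    C ↦ AA
    D ↦ DD
  step 2 ⇒ step 3: BBAABBBBAABBDDDD ⇒ BB·BB·BCB·BCB·BB·BB·BB·BB·BCB·BCB·BB·BB·DD·DD·DD·DD
    A ↦ BCB

A->BCB, B->BB, C->AA, D->DD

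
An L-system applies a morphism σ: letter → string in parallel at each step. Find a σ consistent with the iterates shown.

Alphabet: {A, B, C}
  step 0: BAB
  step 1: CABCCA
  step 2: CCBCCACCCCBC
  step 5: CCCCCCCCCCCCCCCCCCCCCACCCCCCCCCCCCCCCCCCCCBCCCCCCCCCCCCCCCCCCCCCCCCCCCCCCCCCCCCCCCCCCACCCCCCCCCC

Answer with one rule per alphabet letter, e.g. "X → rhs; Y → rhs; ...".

  step 1 ⇒ step 2: CABCCA ⇒ CC·BC·CA·CC·CC·BC
    A ↦ BC
    B ↦ CA
    C ↦ CC

A->BC, B->CA, C->CC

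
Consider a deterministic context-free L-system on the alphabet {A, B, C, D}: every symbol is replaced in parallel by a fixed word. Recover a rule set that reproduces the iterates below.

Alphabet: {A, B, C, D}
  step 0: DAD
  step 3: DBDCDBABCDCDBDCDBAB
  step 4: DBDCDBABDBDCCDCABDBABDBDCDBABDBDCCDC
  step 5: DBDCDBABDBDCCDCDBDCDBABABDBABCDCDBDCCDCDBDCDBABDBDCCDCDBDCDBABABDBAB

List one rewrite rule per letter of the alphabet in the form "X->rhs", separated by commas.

A->C, B->DC, C->AB, D->DB

  step 4 ⇒ step 5: DBDCDBABDBDCCDCABDBABDBDCDBABDBDCCDC ⇒ DB·DC·DB·AB·DB·DC·C·DC·DB·DC·DB·AB·AB·DB·AB·C·DC·DB·DC·C·DC·DB·DC·DB·AB·DB·DC·C·DC·DB·DC·DB·AB·AB·DB·AB
    A ↦ C
    B ↦ DC
    C ↦ AB
    D ↦ DB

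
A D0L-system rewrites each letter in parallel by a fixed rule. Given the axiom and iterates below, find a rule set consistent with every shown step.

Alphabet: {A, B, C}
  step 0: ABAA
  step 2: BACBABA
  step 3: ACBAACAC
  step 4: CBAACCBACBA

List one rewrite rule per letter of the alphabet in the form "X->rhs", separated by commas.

  step 3 ⇒ step 4: ACBAACAC ⇒ C·BA·A·C·C·BA·C·BA
    A ↦ C
    B ↦ A
    C ↦ BA

A->C, B->A, C->BA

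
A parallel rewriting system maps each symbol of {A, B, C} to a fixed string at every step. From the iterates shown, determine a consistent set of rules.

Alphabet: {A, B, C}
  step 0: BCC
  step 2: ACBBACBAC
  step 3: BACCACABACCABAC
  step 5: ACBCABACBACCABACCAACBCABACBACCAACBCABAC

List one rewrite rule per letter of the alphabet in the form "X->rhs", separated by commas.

A->B, B->CA, C->AC

  step 2 ⇒ step 3: ACBBACBAC ⇒ B·AC·CA·CA·B·AC·CA·B·AC
    A ↦ B
    B ↦ CA
    C ↦ AC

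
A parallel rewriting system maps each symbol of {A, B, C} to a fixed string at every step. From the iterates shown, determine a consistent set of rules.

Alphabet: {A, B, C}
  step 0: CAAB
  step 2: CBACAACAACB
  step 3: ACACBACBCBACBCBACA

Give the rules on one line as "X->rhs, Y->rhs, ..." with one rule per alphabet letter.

A->CB, B->CA, C->A

  step 2 ⇒ step 3: CBACAACAACB ⇒ A·CA·CB·A·CB·CB·A·CB·CB·A·CA
    A ↦ CB
    B ↦ CA
    C ↦ A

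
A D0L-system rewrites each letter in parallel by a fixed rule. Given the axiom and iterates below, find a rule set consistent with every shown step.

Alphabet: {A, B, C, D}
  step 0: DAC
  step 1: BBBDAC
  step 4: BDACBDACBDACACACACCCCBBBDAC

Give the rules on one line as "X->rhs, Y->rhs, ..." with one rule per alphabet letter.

A->BD, B->C, C->AC, D->BB

  step 0 ⇒ step 1: DAC ⇒ BB·BD·AC
    A ↦ BD
    C ↦ AC
    D ↦ BB
    B ↦ C  (constrained at step 1)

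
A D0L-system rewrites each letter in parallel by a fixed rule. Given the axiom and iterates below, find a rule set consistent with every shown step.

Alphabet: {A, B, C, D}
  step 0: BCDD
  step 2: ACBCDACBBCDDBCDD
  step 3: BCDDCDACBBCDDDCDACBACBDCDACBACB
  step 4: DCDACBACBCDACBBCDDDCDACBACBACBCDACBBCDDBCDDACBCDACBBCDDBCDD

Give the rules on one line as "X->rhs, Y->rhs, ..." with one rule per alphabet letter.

A->B, B->D, C->CD, D->ACB

  step 3 ⇒ step 4: BCDDCDACBBCDDDCDACBACBDCDACBACB ⇒ D·CD·ACB·ACB·CD·ACB·B·CD·D·D·CD·ACB·ACB·ACB·CD·ACB·B·CD·D·B·CD·D·ACB·CD·ACB·B·CD·D·B·CD·D
    A ↦ B
    B ↦ D
    C ↦ CD
    D ↦ ACB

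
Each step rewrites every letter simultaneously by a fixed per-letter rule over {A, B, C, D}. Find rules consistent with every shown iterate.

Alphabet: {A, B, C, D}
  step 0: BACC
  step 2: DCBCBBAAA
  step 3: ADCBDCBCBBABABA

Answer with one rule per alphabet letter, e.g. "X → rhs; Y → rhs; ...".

  step 2 ⇒ step 3: DCBCBBAAA ⇒ A·D·CB·D·CB·CB·BA·BA·BA
    A ↦ BA
    B ↦ CB
    C ↦ D
    D ↦ A

A->BA, B->CB, C->D, D->A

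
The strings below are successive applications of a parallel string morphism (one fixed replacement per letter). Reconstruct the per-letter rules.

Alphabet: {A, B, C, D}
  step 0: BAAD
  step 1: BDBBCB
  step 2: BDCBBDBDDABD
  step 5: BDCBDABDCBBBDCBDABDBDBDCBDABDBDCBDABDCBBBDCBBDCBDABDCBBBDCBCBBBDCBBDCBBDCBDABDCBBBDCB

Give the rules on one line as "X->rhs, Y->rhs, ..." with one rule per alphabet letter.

A->B, B->BD, C->DA, D->CB

  step 1 ⇒ step 2: BDBBCB ⇒ BD·CB·BD·BD·DA·BD
    B ↦ BD
    C ↦ DA
    D ↦ CB
  step 0 ⇒ step 1: BAAD ⇒ BD·B·B·CB
    A ↦ B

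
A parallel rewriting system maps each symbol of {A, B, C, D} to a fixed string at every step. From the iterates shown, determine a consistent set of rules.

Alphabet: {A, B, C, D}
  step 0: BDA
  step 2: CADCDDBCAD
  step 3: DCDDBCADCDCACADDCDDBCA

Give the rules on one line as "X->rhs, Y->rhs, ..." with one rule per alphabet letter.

A->DB, B->D, C->DCD, D->CA

  step 2 ⇒ step 3: CADCDDBCAD ⇒ DCD·DB·CA·DCD·CA·CA·D·DCD·DB·CA
    A ↦ DB
    B ↦ D
    C ↦ DCD
    D ↦ CA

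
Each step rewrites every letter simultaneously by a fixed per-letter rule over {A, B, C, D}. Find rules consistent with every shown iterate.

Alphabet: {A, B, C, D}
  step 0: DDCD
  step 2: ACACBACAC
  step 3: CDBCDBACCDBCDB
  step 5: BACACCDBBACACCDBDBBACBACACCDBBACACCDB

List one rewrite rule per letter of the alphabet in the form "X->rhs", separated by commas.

A->C, B->AC, C->DB, D->B

  step 2 ⇒ step 3: ACACBACAC ⇒ C·DB·C·DB·AC·C·DB·C·DB
    A ↦ C
    B ↦ AC
    C ↦ DB
    D ↦ B  (constrained at step 0)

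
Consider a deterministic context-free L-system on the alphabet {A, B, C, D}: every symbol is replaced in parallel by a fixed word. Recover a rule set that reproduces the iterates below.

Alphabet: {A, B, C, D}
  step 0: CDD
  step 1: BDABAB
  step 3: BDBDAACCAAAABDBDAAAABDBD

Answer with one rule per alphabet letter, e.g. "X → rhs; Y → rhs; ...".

  step 0 ⇒ step 1: CDD ⇒ BD·AB·AB
    C ↦ BD
    D ↦ AB
    A ↦ AA  (constrained at step 1)
    B ↦ CC  (constrained at step 1)

A->AA, B->CC, C->BD, D->AB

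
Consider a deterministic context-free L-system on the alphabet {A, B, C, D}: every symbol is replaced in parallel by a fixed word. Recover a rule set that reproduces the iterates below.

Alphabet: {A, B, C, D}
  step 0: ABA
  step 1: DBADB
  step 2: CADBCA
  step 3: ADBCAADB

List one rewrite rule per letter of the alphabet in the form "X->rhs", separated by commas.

  step 2 ⇒ step 3: CADBCA ⇒ A·DB·C·A·A·DB
    A ↦ DB
    B ↦ A
    C ↦ A
    D ↦ C

A->DB, B->A, C->A, D->C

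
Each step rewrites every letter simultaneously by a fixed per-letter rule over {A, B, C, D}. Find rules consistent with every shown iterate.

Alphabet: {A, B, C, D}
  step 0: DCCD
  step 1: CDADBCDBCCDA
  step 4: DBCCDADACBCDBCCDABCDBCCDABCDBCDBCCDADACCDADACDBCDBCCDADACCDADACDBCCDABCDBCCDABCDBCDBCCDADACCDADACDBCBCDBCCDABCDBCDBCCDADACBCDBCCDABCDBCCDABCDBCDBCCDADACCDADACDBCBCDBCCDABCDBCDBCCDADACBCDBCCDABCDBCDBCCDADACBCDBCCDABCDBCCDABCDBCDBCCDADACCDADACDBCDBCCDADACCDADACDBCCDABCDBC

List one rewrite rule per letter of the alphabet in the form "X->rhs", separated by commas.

  step 0 ⇒ step 1: DCCD ⇒ CDA·DBC·DBC·CDA
    C ↦ DBC
    D ↦ CDA
    A ↦ DAC  (constrained at step 1)
    B ↦ BC  (constrained at step 1)

A->DAC, B->BC, C->DBC, D->CDA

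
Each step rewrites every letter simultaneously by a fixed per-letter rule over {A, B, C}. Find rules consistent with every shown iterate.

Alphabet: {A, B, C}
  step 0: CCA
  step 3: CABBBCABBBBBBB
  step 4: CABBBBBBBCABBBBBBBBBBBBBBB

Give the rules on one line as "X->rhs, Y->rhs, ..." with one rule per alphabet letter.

A->B, B->BB, C->CA

  step 3 ⇒ step 4: CABBBCABBBBBBB ⇒ CA·B·BB·BB·BB·CA·B·BB·BB·BB·BB·BB·BB·BB
    A ↦ B
    B ↦ BB
    C ↦ CA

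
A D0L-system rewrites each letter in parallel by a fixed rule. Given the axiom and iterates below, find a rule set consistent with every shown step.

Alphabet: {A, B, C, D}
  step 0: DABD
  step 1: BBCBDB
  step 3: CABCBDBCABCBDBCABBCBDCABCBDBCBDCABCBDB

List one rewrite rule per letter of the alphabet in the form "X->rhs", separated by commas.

  step 0 ⇒ step 1: DABD ⇒ B·B·CBD·B
    A ↦ B
    B ↦ CBD
    D ↦ B
    C ↦ CAB  (constrained at step 1)

A->B, B->CBD, C->CAB, D->B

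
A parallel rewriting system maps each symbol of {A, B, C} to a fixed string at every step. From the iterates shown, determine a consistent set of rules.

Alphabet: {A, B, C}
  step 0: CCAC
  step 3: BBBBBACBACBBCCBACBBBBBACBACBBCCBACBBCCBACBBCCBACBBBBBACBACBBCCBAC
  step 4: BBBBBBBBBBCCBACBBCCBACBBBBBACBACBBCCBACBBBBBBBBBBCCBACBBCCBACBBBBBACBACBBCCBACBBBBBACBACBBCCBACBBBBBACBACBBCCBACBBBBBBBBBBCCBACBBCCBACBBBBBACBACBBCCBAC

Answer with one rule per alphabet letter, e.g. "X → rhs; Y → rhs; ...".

A->CC, B->BB, C->BAC

  step 3 ⇒ step 4: BBBBBACBACBBCCBACBBBBBACBACBBCCBACBBCCBACBBCCBACBBBBBACBACBBCCBAC ⇒ BB·BB·BB·BB·BB·CC·BAC·BB·CC·BAC·BB·BB·BAC·BAC·BB·CC·BAC·BB·BB·BB·BB·BB·CC·BAC·BB·CC·BAC·BB·BB·BAC·BAC·BB·CC·BAC·BB·BB·BAC·BAC·BB·CC·BAC·BB·BB·BAC·BAC·BB·CC·BAC·BB·BB·BB·BB·BB·CC·BAC·BB·CC·BAC·BB·BB·BAC·BAC·BB·CC·BAC
    A ↦ CC
    B ↦ BB
    C ↦ BAC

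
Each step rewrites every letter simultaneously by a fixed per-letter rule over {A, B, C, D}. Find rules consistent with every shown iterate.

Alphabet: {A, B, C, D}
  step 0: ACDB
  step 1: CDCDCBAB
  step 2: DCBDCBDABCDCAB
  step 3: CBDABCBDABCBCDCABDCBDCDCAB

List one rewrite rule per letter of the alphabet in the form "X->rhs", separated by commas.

A->CDC, B->AB, C->D, D->CB

  step 2 ⇒ step 3: DCBDCBDABCDCAB ⇒ CB·D·AB·CB·D·AB·CB·CDC·AB·D·CB·D·CDC·AB
    A ↦ CDC
    B ↦ AB
    C ↦ D
    D ↦ CB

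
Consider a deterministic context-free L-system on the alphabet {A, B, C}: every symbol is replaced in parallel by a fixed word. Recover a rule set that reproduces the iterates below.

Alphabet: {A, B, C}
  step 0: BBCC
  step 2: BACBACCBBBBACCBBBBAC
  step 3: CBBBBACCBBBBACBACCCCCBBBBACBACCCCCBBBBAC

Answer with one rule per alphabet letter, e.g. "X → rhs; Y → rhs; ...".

A->BBB, B->C, C->BAC

  step 2 ⇒ step 3: BACBACCBBBBACCBBBBAC ⇒ C·BBB·BAC·C·BBB·BAC·BAC·C·C·C·C·BBB·BAC·BAC·C·C·C·C·BBB·BAC
    A ↦ BBB
    B ↦ C
    C ↦ BAC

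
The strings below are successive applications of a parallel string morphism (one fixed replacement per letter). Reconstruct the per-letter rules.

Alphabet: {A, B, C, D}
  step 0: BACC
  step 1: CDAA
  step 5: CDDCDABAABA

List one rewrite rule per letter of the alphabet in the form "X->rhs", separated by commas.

A->D, B->C, C->A, D->BA

  step 0 ⇒ step 1: BACC ⇒ C·D·A·A
    A ↦ D
    B ↦ C
    C ↦ A
    D ↦ BA  (constrained at step 1)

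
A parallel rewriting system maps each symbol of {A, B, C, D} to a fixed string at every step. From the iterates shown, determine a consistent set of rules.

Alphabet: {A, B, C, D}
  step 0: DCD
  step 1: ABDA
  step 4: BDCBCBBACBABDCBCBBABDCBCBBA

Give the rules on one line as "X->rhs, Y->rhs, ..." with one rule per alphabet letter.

A->BA, B->CB, C->BD, D->A

  step 0 ⇒ step 1: DCD ⇒ A·BD·A
    C ↦ BD
    D ↦ A
    A ↦ BA  (constrained at step 1)
    B ↦ CB  (constrained at step 1)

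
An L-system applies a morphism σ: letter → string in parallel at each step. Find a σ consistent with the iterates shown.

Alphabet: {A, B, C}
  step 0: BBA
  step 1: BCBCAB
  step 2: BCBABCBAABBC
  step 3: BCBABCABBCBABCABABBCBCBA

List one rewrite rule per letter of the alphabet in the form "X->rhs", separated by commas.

A->AB, B->BC, C->BA

  step 2 ⇒ step 3: BCBABCBAABBC ⇒ BC·BA·BC·AB·BC·BA·BC·AB·AB·BC·BC·BA
    A ↦ AB
    B ↦ BC
    C ↦ BA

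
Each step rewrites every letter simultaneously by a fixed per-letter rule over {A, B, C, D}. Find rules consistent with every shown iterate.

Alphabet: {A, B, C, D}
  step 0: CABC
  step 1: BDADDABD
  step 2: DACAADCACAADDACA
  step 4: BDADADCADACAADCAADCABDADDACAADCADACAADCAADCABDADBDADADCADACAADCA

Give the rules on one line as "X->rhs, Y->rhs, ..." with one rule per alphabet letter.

  step 1 ⇒ step 2: BDADDABD ⇒ DA·CA·AD·CA·CA·AD·DA·CA
    A ↦ AD
    B ↦ DA
    D ↦ CA
  step 0 ⇒ step 1: CABC ⇒ BD·AD·DA·BD
    C ↦ BD

A->AD, B->DA, C->BD, D->CA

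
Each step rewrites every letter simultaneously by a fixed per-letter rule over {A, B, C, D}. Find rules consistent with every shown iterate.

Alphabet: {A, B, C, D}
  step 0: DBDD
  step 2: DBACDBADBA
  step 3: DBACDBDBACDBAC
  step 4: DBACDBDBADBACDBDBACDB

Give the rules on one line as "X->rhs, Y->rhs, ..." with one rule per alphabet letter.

A->C, B->A, C->DB, D->DB

  step 3 ⇒ step 4: DBACDBDBACDBAC ⇒ DB·A·C·DB·DB·A·DB·A·C·DB·DB·A·C·DB
    A ↦ C
    B ↦ A
    C ↦ DB
    D ↦ DB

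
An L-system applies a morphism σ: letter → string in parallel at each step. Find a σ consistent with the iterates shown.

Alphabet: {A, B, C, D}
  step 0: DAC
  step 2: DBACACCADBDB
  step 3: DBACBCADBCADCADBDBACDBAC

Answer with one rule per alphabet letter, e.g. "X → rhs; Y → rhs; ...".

  step 2 ⇒ step 3: DBACACCADBDB ⇒ DB·AC·B·CAD·B·CAD·CAD·B·DB·AC·DB·AC
    A ↦ B
    B ↦ AC
    C ↦ CAD
    D ↦ DB

A->B, B->AC, C->CAD, D->DB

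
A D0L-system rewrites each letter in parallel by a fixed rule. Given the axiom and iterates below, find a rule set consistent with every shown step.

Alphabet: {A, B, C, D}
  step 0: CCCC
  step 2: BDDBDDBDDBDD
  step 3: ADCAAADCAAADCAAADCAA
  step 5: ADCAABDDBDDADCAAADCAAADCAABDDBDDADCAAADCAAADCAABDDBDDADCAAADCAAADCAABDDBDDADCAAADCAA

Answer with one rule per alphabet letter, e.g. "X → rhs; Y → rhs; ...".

  step 2 ⇒ step 3: BDDBDDBDDBDD ⇒ ADC·A·A·ADC·A·A·ADC·A·A·ADC·A·A
    B ↦ ADC
    D ↦ A
    A ↦ BDD  (constrained at step 3)
    C ↦ A  (constrained at step 0)

A->BDD, B->ADC, C->A, D->A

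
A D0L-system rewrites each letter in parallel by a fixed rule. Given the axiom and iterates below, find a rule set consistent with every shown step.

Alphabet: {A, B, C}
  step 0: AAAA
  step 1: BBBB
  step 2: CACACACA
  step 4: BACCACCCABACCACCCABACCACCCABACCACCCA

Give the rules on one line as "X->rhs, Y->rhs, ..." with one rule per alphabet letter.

  step 1 ⇒ step 2: BBBB ⇒ CA·CA·CA·CA
    B ↦ CA
  step 0 ⇒ step 1: AAAA ⇒ B·B·B·B
    A ↦ B
    C ↦ ACC  (constrained at step 2)

A->B, B->CA, C->ACC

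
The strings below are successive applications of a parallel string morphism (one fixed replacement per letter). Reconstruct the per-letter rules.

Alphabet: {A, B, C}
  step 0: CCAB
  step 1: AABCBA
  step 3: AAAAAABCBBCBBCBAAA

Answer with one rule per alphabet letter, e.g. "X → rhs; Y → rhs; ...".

  step 0 ⇒ step 1: CCAB ⇒ A·A·BCB·A
    A ↦ BCB
    B ↦ A
    C ↦ A

A->BCB, B->A, C->A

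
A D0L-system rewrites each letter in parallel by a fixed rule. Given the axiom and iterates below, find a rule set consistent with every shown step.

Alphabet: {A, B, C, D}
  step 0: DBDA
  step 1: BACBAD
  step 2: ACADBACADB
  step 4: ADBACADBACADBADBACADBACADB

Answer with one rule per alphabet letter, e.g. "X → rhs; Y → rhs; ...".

  step 1 ⇒ step 2: BACBAD ⇒ AC·AD·B·AC·AD·B
    A ↦ AD
    B ↦ AC
    C ↦ B
    D ↦ B

A->AD, B->AC, C->B, D->B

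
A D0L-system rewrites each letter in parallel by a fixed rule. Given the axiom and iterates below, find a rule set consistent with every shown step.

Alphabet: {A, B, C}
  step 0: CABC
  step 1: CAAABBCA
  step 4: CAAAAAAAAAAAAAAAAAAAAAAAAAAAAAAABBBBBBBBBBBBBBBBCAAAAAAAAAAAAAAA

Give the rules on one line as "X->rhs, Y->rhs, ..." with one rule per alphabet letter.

A->AA, B->BB, C->CA

  step 0 ⇒ step 1: CABC ⇒ CA·AA·BB·CA
    A ↦ AA
    B ↦ BB
    C ↦ CA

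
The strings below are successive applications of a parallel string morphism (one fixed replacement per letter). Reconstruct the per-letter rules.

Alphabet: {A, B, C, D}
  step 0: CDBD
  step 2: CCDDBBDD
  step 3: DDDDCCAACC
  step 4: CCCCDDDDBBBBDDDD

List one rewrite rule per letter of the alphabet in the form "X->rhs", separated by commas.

A->BB, B->A, C->DD, D->C

  step 3 ⇒ step 4: DDDDCCAACC ⇒ C·C·C·C·DD·DD·BB·BB·DD·DD
    A ↦ BB
    C ↦ DD
    D ↦ C
  step 2 ⇒ step 3: CCDDBBDD ⇒ DD·DD·C·C·A·A·C·C
    B ↦ A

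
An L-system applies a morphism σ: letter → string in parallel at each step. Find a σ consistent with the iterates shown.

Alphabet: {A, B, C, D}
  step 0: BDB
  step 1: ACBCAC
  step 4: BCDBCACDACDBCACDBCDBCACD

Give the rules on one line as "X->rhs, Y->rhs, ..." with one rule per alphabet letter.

  step 0 ⇒ step 1: BDB ⇒ AC·BC·AC
    B ↦ AC
    D ↦ BC
    A ↦ BC  (constrained at step 1)
    C ↦ D  (constrained at step 1)

A->BC, B->AC, C->D, D->BC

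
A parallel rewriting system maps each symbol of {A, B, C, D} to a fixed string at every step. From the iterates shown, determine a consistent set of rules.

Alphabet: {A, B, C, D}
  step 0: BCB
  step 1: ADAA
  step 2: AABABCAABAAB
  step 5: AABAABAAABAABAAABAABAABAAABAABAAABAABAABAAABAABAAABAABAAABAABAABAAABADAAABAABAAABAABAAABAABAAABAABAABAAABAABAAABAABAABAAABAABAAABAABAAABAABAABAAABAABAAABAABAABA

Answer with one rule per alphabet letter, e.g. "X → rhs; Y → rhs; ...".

  step 1 ⇒ step 2: ADAA ⇒ AAB·ABC·AAB·AAB
    A ↦ AAB
    D ↦ ABC
  step 0 ⇒ step 1: BCB ⇒ A·DA·A
    B ↦ A
  step 0 ⇒ step 1: BCB ⇒ A·DA·A
    C ↦ DA

A->AAB, B->A, C->DA, D->ABC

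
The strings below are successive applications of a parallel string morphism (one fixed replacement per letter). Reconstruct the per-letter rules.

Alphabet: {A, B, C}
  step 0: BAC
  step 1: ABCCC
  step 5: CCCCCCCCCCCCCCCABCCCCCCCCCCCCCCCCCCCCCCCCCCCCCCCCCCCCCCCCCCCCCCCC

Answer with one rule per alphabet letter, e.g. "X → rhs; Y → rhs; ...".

  step 0 ⇒ step 1: BAC ⇒ AB·C·CC
    A ↦ C
    B ↦ AB
    C ↦ CC

A->C, B->AB, C->CC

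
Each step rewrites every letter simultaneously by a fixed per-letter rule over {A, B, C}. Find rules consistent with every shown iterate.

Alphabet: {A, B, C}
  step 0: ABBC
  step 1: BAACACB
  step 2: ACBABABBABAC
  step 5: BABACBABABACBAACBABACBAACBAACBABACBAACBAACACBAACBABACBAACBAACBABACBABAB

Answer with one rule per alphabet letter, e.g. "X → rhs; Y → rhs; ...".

  step 1 ⇒ step 2: BAACACB ⇒ AC·BA·BA·B·BA·B·AC
    A ↦ BA
    B ↦ AC
    C ↦ B

A->BA, B->AC, C->B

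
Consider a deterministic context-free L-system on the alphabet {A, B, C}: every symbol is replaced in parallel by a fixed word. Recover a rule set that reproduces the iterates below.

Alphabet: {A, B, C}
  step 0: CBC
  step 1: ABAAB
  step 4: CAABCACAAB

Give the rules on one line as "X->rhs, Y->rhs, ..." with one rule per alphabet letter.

A->C, B->A, C->AB

  step 0 ⇒ step 1: CBC ⇒ AB·A·AB
    B ↦ A
    C ↦ AB
    A ↦ C  (constrained at step 1)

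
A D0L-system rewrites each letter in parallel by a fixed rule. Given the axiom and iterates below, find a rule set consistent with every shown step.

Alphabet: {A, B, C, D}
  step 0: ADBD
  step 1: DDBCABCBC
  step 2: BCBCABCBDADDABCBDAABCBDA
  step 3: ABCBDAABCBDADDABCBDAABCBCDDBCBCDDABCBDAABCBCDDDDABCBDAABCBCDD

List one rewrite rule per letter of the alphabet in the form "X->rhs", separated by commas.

  step 2 ⇒ step 3: BCBCABCBDADDABCBDAABCBDA ⇒ ABC·BDA·ABC·BDA·DD·ABC·BDA·ABC·BC·DD·BC·BC·DD·ABC·BDA·ABC·BC·DD·DD·ABC·BDA·ABC·BC·DD
    A ↦ DD
    B ↦ ABC
    C ↦ BDA
    D ↦ BC

A->DD, B->ABC, C->BDA, D->BC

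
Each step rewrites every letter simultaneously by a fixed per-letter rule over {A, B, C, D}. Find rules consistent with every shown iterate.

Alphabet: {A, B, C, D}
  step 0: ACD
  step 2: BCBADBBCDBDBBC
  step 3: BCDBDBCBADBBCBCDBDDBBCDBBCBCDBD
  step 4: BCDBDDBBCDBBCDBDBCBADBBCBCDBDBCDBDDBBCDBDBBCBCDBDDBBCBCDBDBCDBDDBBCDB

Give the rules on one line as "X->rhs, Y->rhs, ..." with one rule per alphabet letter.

A->BA, B->BC, C->DBD, D->DB

  step 3 ⇒ step 4: BCDBDBCBADBBCBCDBDDBBCDBBCBCDBD ⇒ BC·DBD·DB·BC·DB·BC·DBD·BC·BA·DB·BC·BC·DBD·BC·DBD·DB·BC·DB·DB·BC·BC·DBD·DB·BC·BC·DBD·BC·DBD·DB·BC·DB
    A ↦ BA
    B ↦ BC
    C ↦ DBD
    D ↦ DB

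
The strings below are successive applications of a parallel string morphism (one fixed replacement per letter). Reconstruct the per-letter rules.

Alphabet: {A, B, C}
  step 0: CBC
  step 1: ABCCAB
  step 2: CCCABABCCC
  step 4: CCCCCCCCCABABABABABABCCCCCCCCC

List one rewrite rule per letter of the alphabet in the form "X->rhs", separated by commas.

  step 1 ⇒ step 2: ABCCAB ⇒ C·CC·AB·AB·C·CC
    A ↦ C
    B ↦ CC
    C ↦ AB

A->C, B->CC, C->AB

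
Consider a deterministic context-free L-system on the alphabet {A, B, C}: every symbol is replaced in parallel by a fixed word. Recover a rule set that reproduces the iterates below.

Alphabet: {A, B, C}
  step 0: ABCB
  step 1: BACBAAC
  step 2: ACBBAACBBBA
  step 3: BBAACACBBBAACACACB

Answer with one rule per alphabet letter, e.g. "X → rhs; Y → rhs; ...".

  step 2 ⇒ step 3: ACBBAACBBBA ⇒ B·BA·AC·AC·B·B·BA·AC·AC·AC·B
    A ↦ B
    B ↦ AC
    C ↦ BA

A->B, B->AC, C->BA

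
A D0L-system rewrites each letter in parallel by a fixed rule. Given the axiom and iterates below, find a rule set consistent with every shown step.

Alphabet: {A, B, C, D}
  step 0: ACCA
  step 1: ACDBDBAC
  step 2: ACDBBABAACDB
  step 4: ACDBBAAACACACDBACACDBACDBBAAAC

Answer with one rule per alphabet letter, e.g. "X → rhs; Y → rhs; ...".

  step 1 ⇒ step 2: ACDBDBAC ⇒ AC·DB·B·A·B·A·AC·DB
    A ↦ AC
    B ↦ A
    C ↦ DB
    D ↦ B

A->AC, B->A, C->DB, D->B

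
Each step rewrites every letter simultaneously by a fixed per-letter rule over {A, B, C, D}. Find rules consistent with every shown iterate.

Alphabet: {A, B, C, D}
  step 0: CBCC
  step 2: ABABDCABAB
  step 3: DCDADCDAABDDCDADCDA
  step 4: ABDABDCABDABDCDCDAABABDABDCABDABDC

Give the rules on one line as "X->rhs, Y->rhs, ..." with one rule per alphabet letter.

  step 3 ⇒ step 4: DCDADCDAABDDCDADCDA ⇒ AB·D·AB·DC·AB·D·AB·DC·DC·DA·AB·AB·D·AB·DC·AB·D·AB·DC
    A ↦ DC
    B ↦ DA
    C ↦ D
    D ↦ AB

A->DC, B->DA, C->D, D->AB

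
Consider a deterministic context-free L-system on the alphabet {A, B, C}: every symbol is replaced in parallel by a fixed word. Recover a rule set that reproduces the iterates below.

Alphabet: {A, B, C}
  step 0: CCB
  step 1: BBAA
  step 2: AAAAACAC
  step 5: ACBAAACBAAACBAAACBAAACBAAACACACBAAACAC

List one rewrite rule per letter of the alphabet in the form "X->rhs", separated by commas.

A->AC, B->AA, C->B

  step 1 ⇒ step 2: BBAA ⇒ AA·AA·AC·AC
    A ↦ AC
    B ↦ AA
  step 0 ⇒ step 1: CCB ⇒ B·B·AA
    C ↦ B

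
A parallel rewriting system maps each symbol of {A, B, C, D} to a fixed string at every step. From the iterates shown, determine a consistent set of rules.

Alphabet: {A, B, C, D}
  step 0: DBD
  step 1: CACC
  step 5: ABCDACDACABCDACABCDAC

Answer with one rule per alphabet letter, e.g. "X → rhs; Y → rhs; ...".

  step 0 ⇒ step 1: DBD ⇒ C·AC·C
    B ↦ AC
    D ↦ C
    A ↦ D  (constrained at step 1)
    C ↦ AB  (constrained at step 1)

A->D, B->AC, C->AB, D->C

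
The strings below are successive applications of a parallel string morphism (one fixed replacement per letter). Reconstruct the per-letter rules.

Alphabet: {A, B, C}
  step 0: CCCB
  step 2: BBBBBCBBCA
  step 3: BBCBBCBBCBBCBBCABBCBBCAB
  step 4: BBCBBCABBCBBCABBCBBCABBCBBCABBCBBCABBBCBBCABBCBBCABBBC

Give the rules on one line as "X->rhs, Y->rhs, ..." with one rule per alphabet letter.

A->B, B->BBC, C->A

  step 3 ⇒ step 4: BBCBBCBBCBBCBBCABBCBBCAB ⇒ BBC·BBC·A·BBC·BBC·A·BBC·BBC·A·BBC·BBC·A·BBC·BBC·A·B·BBC·BBC·A·BBC·BBC·A·B·BBC
    A ↦ B
    B ↦ BBC
    C ↦ A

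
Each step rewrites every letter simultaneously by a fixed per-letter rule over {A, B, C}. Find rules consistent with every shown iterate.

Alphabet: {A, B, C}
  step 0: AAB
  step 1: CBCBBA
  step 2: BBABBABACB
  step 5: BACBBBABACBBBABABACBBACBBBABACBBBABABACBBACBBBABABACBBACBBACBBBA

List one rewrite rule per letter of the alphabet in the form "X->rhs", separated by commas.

  step 1 ⇒ step 2: CBCBBA ⇒ B·BA·B·BA·BA·CB
    A ↦ CB
    B ↦ BA
    C ↦ B

A->CB, B->BA, C->B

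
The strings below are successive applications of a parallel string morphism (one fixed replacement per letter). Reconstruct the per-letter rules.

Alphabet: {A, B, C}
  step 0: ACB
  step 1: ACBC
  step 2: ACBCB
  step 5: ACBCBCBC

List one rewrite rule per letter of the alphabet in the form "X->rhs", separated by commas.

  step 1 ⇒ step 2: ACBC ⇒ AC·B·C·B
    A ↦ AC
    B ↦ C
    C ↦ B

A->AC, B->C, C->B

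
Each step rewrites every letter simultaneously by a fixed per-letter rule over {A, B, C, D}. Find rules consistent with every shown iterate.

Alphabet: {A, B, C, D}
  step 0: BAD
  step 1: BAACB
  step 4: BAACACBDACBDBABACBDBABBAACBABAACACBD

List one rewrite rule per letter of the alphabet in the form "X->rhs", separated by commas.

A->AC, B->BA, C->BD, D->B

  step 0 ⇒ step 1: BAD ⇒ BA·AC·B
    A ↦ AC
    B ↦ BA
    D ↦ B
    C ↦ BD  (constrained at step 1)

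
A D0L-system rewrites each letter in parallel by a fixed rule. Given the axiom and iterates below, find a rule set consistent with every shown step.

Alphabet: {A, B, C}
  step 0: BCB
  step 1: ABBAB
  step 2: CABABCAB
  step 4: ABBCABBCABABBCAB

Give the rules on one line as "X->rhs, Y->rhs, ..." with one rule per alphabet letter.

A->C, B->AB, C->B

  step 1 ⇒ step 2: ABBAB ⇒ C·AB·AB·C·AB
    A ↦ C
    B ↦ AB
  step 0 ⇒ step 1: BCB ⇒ AB·B·AB
    C ↦ B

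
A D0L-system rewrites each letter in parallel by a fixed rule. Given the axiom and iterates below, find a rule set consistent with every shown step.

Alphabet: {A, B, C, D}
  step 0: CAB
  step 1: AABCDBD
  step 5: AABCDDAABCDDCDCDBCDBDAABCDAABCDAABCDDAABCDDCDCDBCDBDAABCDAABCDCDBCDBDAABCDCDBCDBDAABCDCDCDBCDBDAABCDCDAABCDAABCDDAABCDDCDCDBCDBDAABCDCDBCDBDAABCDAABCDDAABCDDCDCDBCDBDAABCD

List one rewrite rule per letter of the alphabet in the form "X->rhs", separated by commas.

A->CDB, B->D, C->AAB, D->CD

  step 0 ⇒ step 1: CAB ⇒ AAB·CDB·D
    A ↦ CDB
    B ↦ D
    C ↦ AAB
    D ↦ CD  (constrained at step 1)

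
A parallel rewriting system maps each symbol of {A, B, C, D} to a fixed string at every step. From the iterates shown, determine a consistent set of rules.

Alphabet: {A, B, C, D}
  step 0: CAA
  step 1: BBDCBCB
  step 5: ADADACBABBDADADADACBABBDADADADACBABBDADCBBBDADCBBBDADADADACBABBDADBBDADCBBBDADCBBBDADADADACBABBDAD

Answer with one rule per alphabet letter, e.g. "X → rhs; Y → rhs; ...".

A->CB, B->AD, C->BBD, D->A

  step 0 ⇒ step 1: CAA ⇒ BBD·CB·CB
    A ↦ CB
    C ↦ BBD
    B ↦ AD  (constrained at step 1)
    D ↦ A  (constrained at step 1)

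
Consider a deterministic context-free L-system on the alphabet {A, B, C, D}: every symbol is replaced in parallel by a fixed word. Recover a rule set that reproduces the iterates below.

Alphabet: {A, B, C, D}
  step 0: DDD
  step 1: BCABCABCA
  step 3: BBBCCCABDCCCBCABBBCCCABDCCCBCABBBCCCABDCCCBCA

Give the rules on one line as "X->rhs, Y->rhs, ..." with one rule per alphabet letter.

A->ABD, B->CCC, C->B, D->BCA

  step 0 ⇒ step 1: DDD ⇒ BCA·BCA·BCA
    D ↦ BCA
    A ↦ ABD  (constrained at step 1)
    B ↦ CCC  (constrained at step 1)
    C ↦ B  (constrained at step 1)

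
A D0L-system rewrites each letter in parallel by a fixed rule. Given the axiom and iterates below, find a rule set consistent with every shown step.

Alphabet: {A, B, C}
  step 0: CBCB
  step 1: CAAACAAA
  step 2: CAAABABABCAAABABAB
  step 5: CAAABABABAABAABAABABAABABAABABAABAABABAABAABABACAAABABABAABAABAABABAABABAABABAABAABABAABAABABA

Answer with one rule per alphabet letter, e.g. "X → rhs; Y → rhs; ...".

A->AB, B->A, C->CAA

  step 1 ⇒ step 2: CAAACAAA ⇒ CAA·AB·AB·AB·CAA·AB·AB·AB
    A ↦ AB
    C ↦ CAA
  step 0 ⇒ step 1: CBCB ⇒ CAA·A·CAA·A
    B ↦ A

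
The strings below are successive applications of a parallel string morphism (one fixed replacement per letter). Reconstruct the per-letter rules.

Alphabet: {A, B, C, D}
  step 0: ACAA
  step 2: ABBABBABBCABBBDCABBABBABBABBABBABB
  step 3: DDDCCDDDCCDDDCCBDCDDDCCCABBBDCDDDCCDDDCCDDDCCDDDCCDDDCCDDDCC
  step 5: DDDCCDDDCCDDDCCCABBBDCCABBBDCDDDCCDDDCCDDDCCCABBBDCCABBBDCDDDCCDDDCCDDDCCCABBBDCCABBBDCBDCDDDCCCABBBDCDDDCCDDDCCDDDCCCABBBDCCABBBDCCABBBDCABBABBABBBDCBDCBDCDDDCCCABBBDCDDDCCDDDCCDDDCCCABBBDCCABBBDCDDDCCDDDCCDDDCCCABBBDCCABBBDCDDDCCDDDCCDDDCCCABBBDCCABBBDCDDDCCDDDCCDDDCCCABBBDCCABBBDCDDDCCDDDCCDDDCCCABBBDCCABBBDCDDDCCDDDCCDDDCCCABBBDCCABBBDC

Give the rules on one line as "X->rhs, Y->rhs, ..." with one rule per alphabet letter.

A->DDD, B->C, C->BDC, D->ABB

  step 2 ⇒ step 3: ABBABBABBCABBBDCABBABBABBABBABBABB ⇒ DDD·C·C·DDD·C·C·DDD·C·C·BDC·DDD·C·C·C·ABB·BDC·DDD·C·C·DDD·C·C·DDD·C·C·DDD·C·C·DDD·C·C·DDD·C·C
    A ↦ DDD
    B ↦ C
    C ↦ BDC
    D ↦ ABB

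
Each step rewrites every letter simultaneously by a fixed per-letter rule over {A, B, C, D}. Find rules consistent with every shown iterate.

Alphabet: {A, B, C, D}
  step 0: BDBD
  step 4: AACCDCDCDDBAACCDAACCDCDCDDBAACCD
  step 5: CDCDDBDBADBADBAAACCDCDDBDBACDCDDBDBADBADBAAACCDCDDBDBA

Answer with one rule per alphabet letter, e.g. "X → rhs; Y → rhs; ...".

  step 4 ⇒ step 5: AACCDCDCDDBAACCDAACCDCDCDDBAACCD ⇒ CD·CD·DB·DB·A·DB·A·DB·A·A·AC·CD·CD·DB·DB·A·CD·CD·DB·DB·A·DB·A·DB·A·A·AC·CD·CD·DB·DB·A
    A ↦ CD
    B ↦ AC
    C ↦ DB
    D ↦ A

A->CD, B->AC, C->DB, D->A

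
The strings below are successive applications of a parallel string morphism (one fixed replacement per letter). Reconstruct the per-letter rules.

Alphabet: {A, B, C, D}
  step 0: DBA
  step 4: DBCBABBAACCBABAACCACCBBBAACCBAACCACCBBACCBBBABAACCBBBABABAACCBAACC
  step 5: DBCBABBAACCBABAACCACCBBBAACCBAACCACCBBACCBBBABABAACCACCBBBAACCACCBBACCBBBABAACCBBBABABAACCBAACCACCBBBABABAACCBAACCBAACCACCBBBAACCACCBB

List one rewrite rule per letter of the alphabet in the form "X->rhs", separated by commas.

  step 4 ⇒ step 5: DBCBABBAACCBABAACCACCBBBAACCBAACCACCBBACCBBBABAACCBBBABABAACCBAACC ⇒ DBC·BA·B·BA·ACC·BA·BA·ACC·ACC·B·B·BA·ACC·BA·ACC·ACC·B·B·ACC·B·B·BA·BA·BA·ACC·ACC·B·B·BA·ACC·ACC·B·B·ACC·B·B·BA·BA·ACC·B·B·BA·BA·BA·ACC·BA·ACC·ACC·B·B·BA·BA·BA·ACC·BA·ACC·BA·ACC·ACC·B·B·BA·ACC·ACC·B·B
    A ↦ ACC
    B ↦ BA
    C ↦ B
    D ↦ DBC

A->ACC, B->BA, C->B, D->DBC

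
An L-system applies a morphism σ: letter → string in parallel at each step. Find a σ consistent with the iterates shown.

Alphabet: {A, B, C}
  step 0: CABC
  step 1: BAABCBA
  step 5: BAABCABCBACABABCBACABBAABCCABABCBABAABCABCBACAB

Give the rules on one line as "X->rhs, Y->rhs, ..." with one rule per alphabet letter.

A->AB, B->C, C->BA

  step 0 ⇒ step 1: CABC ⇒ BA·AB·C·BA
    A ↦ AB
    B ↦ C
    C ↦ BA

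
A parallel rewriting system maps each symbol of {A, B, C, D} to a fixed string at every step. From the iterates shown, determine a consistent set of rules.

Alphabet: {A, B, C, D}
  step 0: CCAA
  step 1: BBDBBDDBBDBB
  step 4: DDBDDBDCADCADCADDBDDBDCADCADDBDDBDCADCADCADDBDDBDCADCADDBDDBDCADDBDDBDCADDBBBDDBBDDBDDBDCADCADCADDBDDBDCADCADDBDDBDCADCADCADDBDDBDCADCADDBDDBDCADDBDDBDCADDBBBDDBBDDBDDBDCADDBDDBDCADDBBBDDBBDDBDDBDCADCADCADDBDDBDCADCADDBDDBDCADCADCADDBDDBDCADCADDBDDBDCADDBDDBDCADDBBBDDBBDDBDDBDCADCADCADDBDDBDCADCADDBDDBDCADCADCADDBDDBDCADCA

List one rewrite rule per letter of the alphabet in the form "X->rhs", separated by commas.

A->DBB, B->DCA, C->BBD, D->DDB

  step 0 ⇒ step 1: CCAA ⇒ BBD·BBD·DBB·DBB
    A ↦ DBB
    C ↦ BBD
    B ↦ DCA  (constrained at step 1)
    D ↦ DDB  (constrained at step 1)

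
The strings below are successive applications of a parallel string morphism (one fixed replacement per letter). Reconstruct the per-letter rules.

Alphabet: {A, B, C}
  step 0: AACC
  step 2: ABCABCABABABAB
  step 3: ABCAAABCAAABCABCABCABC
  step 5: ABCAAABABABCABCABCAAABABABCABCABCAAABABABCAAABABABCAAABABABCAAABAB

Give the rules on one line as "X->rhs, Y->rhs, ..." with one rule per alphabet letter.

  step 2 ⇒ step 3: ABCABCABABABAB ⇒ AB·C·AA·AB·C·AA·AB·C·AB·C·AB·C·AB·C
    A ↦ AB
    B ↦ C
    C ↦ AA

A->AB, B->C, C->AA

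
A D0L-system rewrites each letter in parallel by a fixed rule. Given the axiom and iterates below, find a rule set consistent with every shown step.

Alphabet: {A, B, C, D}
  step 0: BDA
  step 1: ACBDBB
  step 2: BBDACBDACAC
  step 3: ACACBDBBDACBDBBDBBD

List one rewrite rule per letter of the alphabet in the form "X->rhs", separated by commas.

  step 2 ⇒ step 3: BBDACBDACAC ⇒ AC·AC·BD·BB·D·AC·BD·BB·D·BB·D
    A ↦ BB
    B ↦ AC
    C ↦ D
    D ↦ BD

A->BB, B->AC, C->D, D->BD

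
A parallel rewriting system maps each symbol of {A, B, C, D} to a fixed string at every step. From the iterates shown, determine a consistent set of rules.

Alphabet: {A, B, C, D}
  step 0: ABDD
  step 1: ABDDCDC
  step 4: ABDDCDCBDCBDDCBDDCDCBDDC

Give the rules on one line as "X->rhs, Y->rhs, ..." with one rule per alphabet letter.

A->AB, B->D, C->B, D->DC

  step 0 ⇒ step 1: ABDD ⇒ AB·D·DC·DC
    A ↦ AB
    B ↦ D
    D ↦ DC
    C ↦ B  (constrained at step 1)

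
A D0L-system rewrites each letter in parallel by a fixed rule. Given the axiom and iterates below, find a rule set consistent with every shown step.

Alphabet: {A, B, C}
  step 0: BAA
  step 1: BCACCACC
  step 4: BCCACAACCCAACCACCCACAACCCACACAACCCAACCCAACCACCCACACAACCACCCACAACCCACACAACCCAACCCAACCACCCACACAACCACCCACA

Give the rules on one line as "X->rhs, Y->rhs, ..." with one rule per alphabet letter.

  step 0 ⇒ step 1: BAA ⇒ BC·ACC·ACC
    A ↦ ACC
    B ↦ BC
    C ↦ CA  (constrained at step 1)

A->ACC, B->BC, C->CA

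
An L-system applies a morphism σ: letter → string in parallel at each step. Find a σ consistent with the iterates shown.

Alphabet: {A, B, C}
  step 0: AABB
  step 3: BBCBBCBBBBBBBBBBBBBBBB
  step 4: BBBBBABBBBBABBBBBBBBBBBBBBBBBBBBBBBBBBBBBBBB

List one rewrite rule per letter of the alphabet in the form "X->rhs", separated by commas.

A->C, B->BB, C->BA

  step 3 ⇒ step 4: BBCBBCBBBBBBBBBBBBBBBB ⇒ BB·BB·BA·BB·BB·BA·BB·BB·BB·BB·BB·BB·BB·BB·BB·BB·BB·BB·BB·BB·BB·BB
    B ↦ BB
    C ↦ BA
    A ↦ C  (constrained at step 0)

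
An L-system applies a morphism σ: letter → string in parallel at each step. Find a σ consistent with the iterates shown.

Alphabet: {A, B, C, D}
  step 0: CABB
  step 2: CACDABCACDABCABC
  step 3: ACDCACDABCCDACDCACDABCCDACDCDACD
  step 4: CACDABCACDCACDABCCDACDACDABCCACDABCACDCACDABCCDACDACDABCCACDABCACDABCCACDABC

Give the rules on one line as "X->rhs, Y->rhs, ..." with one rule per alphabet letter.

  step 3 ⇒ step 4: ACDCACDABCCDACDCACDABCCDACDCDACD ⇒ C·ACD·ABC·ACD·C·ACD·ABC·C·D·ACD·ACD·ABC·C·ACD·ABC·ACD·C·ACD·ABC·C·D·ACD·ACD·ABC·C·ACD·ABC·ACD·ABC·C·ACD·ABC
    A ↦ C
    B ↦ D
    C ↦ ACD
    D ↦ ABC

A->C, B->D, C->ACD, D->ABC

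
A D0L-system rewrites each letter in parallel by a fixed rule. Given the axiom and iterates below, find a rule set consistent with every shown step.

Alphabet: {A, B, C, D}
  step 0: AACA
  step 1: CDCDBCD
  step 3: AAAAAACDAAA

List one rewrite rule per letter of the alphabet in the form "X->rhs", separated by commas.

  step 0 ⇒ step 1: AACA ⇒ CD·CD·B·CD
    A ↦ CD
    C ↦ B
    B ↦ A  (constrained at step 1)
    D ↦ BB  (constrained at step 1)

A->CD, B->A, C->B, D->BB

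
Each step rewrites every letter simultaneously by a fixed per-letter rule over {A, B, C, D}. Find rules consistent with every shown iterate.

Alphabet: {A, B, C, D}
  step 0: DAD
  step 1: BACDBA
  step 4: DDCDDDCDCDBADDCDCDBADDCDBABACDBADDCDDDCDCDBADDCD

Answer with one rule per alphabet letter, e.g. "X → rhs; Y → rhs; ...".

  step 0 ⇒ step 1: DAD ⇒ BA·CD·BA
    A ↦ CD
    D ↦ BA
    B ↦ DD  (constrained at step 1)
    C ↦ CD  (constrained at step 1)

A->CD, B->DD, C->CD, D->BA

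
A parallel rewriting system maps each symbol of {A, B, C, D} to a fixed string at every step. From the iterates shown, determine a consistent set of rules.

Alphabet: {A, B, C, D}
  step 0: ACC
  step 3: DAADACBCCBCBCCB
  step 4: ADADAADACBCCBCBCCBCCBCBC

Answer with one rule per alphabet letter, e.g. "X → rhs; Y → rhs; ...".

A->DA, B->C, C->CB, D->A

  step 3 ⇒ step 4: DAADACBCCBCBCCB ⇒ A·DA·DA·A·DA·CB·C·CB·CB·C·CB·C·CB·CB·C
    A ↦ DA
    B ↦ C
    C ↦ CB
    D ↦ A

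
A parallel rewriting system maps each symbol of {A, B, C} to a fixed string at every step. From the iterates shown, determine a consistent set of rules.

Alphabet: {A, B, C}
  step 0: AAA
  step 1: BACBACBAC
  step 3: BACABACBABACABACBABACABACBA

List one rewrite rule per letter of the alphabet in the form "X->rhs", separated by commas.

A->BAC, B->A, C->B

  step 0 ⇒ step 1: AAA ⇒ BAC·BAC·BAC
    A ↦ BAC
    B ↦ A  (constrained at step 1)
    C ↦ B  (constrained at step 1)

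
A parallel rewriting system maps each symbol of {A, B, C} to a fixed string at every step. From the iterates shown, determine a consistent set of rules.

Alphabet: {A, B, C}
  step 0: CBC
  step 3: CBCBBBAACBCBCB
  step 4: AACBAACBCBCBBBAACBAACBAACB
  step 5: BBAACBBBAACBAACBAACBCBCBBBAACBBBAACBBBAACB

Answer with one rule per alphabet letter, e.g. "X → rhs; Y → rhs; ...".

A->B, B->CB, C->AA

  step 4 ⇒ step 5: AACBAACBCBCBBBAACBAACBAACB ⇒ B·B·AA·CB·B·B·AA·CB·AA·CB·AA·CB·CB·CB·B·B·AA·CB·B·B·AA·CB·B·B·AA·CB
    A ↦ B
    B ↦ CB
    C ↦ AA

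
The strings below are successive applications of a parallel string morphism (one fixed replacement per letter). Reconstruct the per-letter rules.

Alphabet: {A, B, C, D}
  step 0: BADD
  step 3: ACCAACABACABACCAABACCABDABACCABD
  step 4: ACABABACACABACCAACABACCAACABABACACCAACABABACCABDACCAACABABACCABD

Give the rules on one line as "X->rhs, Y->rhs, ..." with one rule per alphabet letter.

A->AC, B->CA, C->AB, D->BD

  step 3 ⇒ step 4: ACCAACABACABACCAABACCABDABACCABD ⇒ AC·AB·AB·AC·AC·AB·AC·CA·AC·AB·AC·CA·AC·AB·AB·AC·AC·CA·AC·AB·AB·AC·CA·BD·AC·CA·AC·AB·AB·AC·CA·BD
    A ↦ AC
    B ↦ CA
    C ↦ AB
    D ↦ BD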